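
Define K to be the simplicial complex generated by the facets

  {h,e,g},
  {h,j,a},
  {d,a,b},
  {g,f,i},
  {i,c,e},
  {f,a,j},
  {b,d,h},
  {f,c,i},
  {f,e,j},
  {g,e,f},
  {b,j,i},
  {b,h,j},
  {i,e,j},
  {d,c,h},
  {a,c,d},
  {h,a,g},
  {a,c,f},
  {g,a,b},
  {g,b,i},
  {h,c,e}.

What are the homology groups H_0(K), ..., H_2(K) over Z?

H_0 ≅ Z,  H_1 ≅ Z ⊕ Z_2,  H_2 = 0.

Take the total order a < b < c < d < e < f < g < h < i < j on the vertex set. Then K (dimension 2) consists of the simplices:

  0-simplices (10): a, b, c, d, e, f, g, h, i, j
  1-simplices (30): ab, ac, ad, af, ag, ah, aj, bd, bg, bh, bi, bj, cd, ce, cf, ch, ci, dh, ef, eg, eh, ei, ej, fg, fi, fj, gh, gi, hj, ij
  2-simplices (20): abd, abg, acd, acf, afj, agh, ahj, bdh, bgi, bhj, bij, cdh, ceh, cei, cfi, efg, efj, egh, eij, fgi

Hence C_0 ≅ Z^10, C_1 ≅ Z^30, C_2 ≅ Z^20.

∂_1: C_1 → C_0 maps an edge to its endpoints' difference, ∂[p,q] = q − p.
The resulting 10×30 matrix has rank 9, and its Smith normal form has invariant factors (1,1,1,1,1,1,1,1,1).

The boundary map ∂_2: C_2 → C_1 maps a triangle to the signed sum of its edges. For instance
  ∂afj = fj − aj + af,
  ∂bgi = gi − bi + bg.
The resulting 30×20 matrix has rank 20, and its Smith normal form has invariant factors (1,1,1,1,1,1,1,1,1,1,1,1,1,1,1,1,1,1,1,2).

Now H_k = ker ∂_k / im ∂_{k+1}, so:

  H_0: rank C_0 − rank ∂_1 = 10 − 9 = 1, and the invariant factors of ∂_1 are all 1, so H_0 ≅ Z.
  H_1: rank ker ∂_1 − rank ∂_2 = (30 − 9) − 20 = 1, and ∂_2 has invariant factor 2 > 1, so H_1 ≅ Z ⊕ Z_2.
  H_2: rank ker ∂_2 − rank ∂_3 = (20 − 20) − 0 = 0, and there is no ∂_3, so H_2 ≅ 0.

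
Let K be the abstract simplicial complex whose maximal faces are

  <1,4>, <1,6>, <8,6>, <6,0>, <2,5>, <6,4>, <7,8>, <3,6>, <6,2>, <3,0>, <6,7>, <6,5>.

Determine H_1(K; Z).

H_1 = Z^4.

Take the total order 0 < 1 < 2 < 3 < 4 < 5 < 6 < 7 < 8 on the vertex set. Then K (dimension 1) consists of the simplices:

  0-simplices (9): [0], [1], [2], [3], [4], [5], [6], [7], [8]
  1-simplices (12): [0,3], [0,6], [1,4], [1,6], [2,5], [2,6], [3,6], [4,6], [5,6], [6,7], [6,8], [7,8]

giving chain groups C_0 ≅ Z^9, C_1 ≅ Z^12.

Boundary ∂_1: C_1 → C_0 maps an edge to its endpoints' difference, ∂[p,q] = q − p. For instance
  ∂[0,3] = [3] − [0].
As a 9×12 matrix over Z this has rank 8, with invariant factors (1,1,1,1,1,1,1,1).

Reading off H_k = ker ∂_k / im ∂_{k+1}:

  H_1: rank ker ∂_1 − rank ∂_2 = (12 − 8) − 0 = 4, and there is no ∂_2, so H_1 = Z^4.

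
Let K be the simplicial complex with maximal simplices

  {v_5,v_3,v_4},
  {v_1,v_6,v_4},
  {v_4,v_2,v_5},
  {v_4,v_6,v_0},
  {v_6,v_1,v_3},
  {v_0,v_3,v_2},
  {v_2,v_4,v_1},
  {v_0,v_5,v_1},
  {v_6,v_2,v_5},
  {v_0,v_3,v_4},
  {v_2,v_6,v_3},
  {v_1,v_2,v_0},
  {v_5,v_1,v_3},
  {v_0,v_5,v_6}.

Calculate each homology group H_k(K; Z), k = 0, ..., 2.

Order the vertices as v_0 < v_1 < v_2 < v_3 < v_4 < v_5 < v_6. Listing each simplex with vertices in this order, K has dimension 2 with simplices:

  0-simplices (7): [v_0], [v_1], [v_2], [v_3], [v_4], [v_5], [v_6]
  1-simplices (21): (21 of them)
  2-simplices (14): (14 of them)

so the chain groups are C_0 ≅ Z^7, C_1 ≅ Z^21, C_2 ≅ Z^14.

The boundary map ∂_1: C_1 → C_0 is given by ∂[p,q] = [q] − [p]. For instance
  ∂[v_5,v_6] = [v_6] − [v_5].
The resulting 7×21 matrix has rank 6, and its Smith normal form has invariant factors (1,1,1,1,1,1).

∂_2: C_2 → C_1 maps a triangle to the signed sum of its edges. For instance
  ∂[v_0,v_1,v_5] = [v_1,v_5] − [v_0,v_5] + [v_0,v_1],
  ∂[v_1,v_2,v_4] = [v_2,v_4] − [v_1,v_4] + [v_1,v_2].
As a 21×14 matrix over Z this has rank 13, with invariant factors (1,1,1,1,1,1,1,1,1,1,1,1,1).

Computing H_k = (kernel of ∂_k) / (image of ∂_{k+1}):

  H_0: rank C_0 − rank ∂_1 = 7 − 6 = 1, and the invariant factors of ∂_1 are all 1, so H_0 ≅ Z.
  H_1: rank ker ∂_1 − rank ∂_2 = (21 − 6) − 13 = 2, and the invariant factors of ∂_2 are all 1, so H_1 ≅ Z^2.
  H_2: rank ker ∂_2 − rank ∂_3 = (14 − 13) − 0 = 1, and there is no ∂_3, so H_2 ≅ Z.

As a check, the Euler characteristic is 7 − 21 + 14 = 0, which agrees with 1 − 2 + 1 = 0.
(K is a triangulation of the torus T^2.)

H_0 ≅ Z,  H_1 ≅ Z^2,  H_2 ≅ Z.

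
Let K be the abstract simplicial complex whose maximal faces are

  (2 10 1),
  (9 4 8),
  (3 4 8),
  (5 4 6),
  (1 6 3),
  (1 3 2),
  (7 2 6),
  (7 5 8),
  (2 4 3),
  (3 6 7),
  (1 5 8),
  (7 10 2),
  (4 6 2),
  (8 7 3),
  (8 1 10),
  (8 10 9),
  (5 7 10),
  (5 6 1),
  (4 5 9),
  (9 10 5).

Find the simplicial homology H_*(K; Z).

K has 10 vertices, 30 edges, 20 triangles.
rank ∂_0 = 0, rank ∂_1 = 9 ⇒ b_0 = 10 − 0 − 9 = 1; all invariant factors of ∂_1 are 1 so no torsion. So H_0 = Z.
rank ∂_1 = 9, rank ∂_2 = 20 ⇒ b_1 = 30 − 9 − 20 = 1; ∂_2 has invariant factor(s) [2] giving torsion. So H_1 = Z ⊕ Z/2Z.
rank ∂_2 = 20, rank ∂_3 = 0 ⇒ b_2 = 20 − 20 − 0 = 0. So H_2 = 0.

H_0 = Z,  H_1 = Z ⊕ Z/2Z,  H_2 = 0.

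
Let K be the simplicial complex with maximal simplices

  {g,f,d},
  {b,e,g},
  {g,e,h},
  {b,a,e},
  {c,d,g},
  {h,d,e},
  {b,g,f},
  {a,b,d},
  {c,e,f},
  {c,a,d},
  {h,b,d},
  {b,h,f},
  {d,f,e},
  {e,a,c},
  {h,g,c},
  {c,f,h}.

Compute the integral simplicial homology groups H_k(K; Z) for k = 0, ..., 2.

H_0 = Z,  H_1 = Z^2,  H_2 = Z.

Fix the vertex order a < b < c < d < e < f < g < h and write every simplex with vertices in increasing order. Then dim K = 2 and the simplices of K are:

  0-simplices (8): a, b, c, d, e, f, g, h
  1-simplices (24): ab, ac, ad, ae, bd, be, bf, bg, bh, cd, ce, cf, cg, ch, de, df, dg, dh, ef, eg, eh, fg, fh, gh
  2-simplices (16): abd, abe, acd, ace, bdh, beg, bfg, bfh, cdg, cef, cfh, cgh, def, deh, dfg, egh

giving chain groups C_0 ≅ Z^8, C_1 ≅ Z^24, C_2 ≅ Z^16.

∂_1: C_1 → C_0 sends each edge [p,q] (with p < q) to q − p.
As a 8×24 matrix over Z this has rank 7, with invariant factors (1,1,1,1,1,1,1).

Boundary ∂_2: C_2 → C_1 maps a triangle to the signed sum of its edges. For instance
  ∂cfh = fh − ch + cf,
  ∂ace = ce − ae + ac.
The resulting 24×16 matrix has rank 15, and its Smith normal form has invariant factors (1,1,1,1,1,1,1,1,1,1,1,1,1,1,1).

From H_k ≅ ker(∂_k) / im(∂_{k+1}) we obtain:

  H_0: rank C_0 − rank ∂_1 = 8 − 7 = 1, and the invariant factors of ∂_1 are all 1, so H_0 = Z.
  H_1: rank ker ∂_1 − rank ∂_2 = (24 − 7) − 15 = 2, and the invariant factors of ∂_2 are all 1, so H_1 = Z^2.
  H_2: rank ker ∂_2 − rank ∂_3 = (16 − 15) − 0 = 1, and there is no ∂_3, so H_2 = Z.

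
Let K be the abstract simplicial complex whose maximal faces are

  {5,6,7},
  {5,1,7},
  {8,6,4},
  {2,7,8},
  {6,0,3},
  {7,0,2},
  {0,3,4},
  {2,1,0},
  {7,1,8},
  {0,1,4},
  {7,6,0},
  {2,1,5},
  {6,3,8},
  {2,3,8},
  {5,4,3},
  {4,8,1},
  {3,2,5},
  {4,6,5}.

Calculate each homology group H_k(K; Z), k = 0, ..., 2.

H_0 = Z,  H_1 = Z ⊕ Z_2,  H_2 = 0.

Fix the vertex order 0 < 1 < 2 < 3 < 4 < 5 < 6 < 7 < 8 and write every simplex with vertices in increasing order. Then dim K = 2 and the simplices of K are:

  0-simplices (9): [0], [1], [2], [3], [4], [5], [6], [7], [8]
  1-simplices (27): (27 of them)
  2-simplices (18): [0,1,2], [0,1,4], [0,2,7], [0,3,4], [0,3,6], [0,6,7], [1,2,5], [1,4,8], [1,5,7], [1,7,8], [2,3,5], [2,3,8], [2,7,8], [3,4,5], [3,6,8], [4,5,6], [4,6,8], [5,6,7]

so the chain groups are C_0 ≅ Z^9, C_1 ≅ Z^27, C_2 ≅ Z^18.

Boundary ∂_1: C_1 → C_0 maps an edge to its endpoints' difference, ∂[p,q] = q − p. For instance
  ∂[4,6] = [6] − [4].
This gives a 9×27 integer matrix of rank 8; reducing to Smith normal form yields diagonal entries (1,1,1,1,1,1,1,1).

The boundary map ∂_2: C_2 → C_1 acts by ∂[p,q,r] = [q,r] − [p,r] + [p,q]. For instance
  ∂[0,1,2] = [1,2] − [0,2] + [0,1],
  ∂[0,1,4] = [1,4] − [0,4] + [0,1].
The resulting 27×18 matrix has rank 18, and its Smith normal form has invariant factors (1,1,1,1,1,1,1,1,1,1,1,1,1,1,1,1,1,2).

Reading off H_k = ker ∂_k / im ∂_{k+1}:

  H_0: rank C_0 − rank ∂_1 = 9 − 8 = 1, and the invariant factors of ∂_1 are all 1, so H_0 = Z.
  H_1: rank ker ∂_1 − rank ∂_2 = (27 − 8) − 18 = 1, and ∂_2 has invariant factor 2 > 1, so H_1 = Z ⊕ Z_2.
  H_2: rank ker ∂_2 − rank ∂_3 = (18 − 18) − 0 = 0, and there is no ∂_3, so H_2 = 0.

(K is a triangulation of the Klein bottle.)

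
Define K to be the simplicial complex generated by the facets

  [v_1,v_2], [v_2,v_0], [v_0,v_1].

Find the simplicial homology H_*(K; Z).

H_0 ≅ Z,  H_1 ≅ Z.

Fix the vertex order v_0 < v_1 < v_2 and write every simplex with vertices in increasing order. Then dim K = 1 and the simplices of K are:

  0-simplices (3): [v_0], [v_1], [v_2]
  1-simplices (3): [v_0,v_1], [v_0,v_2], [v_1,v_2]

Hence C_0 ≅ Z^3, C_1 ≅ Z^3.

∂_1: C_1 → C_0 sends each edge [p,q] (with p < q) to q − p.
The 3×3 boundary matrix has rank 2 and Smith normal form diag(1,1).

Computing H_k = (kernel of ∂_k) / (image of ∂_{k+1}):

  H_0: rank C_0 − rank ∂_1 = 3 − 2 = 1, and the invariant factors of ∂_1 are all 1, so H_0 ≅ Z.
  H_1: rank ker ∂_1 − rank ∂_2 = (3 − 2) − 0 = 1, and there is no ∂_2, so H_1 ≅ Z.

(K is a triangulation of the circle S^1.)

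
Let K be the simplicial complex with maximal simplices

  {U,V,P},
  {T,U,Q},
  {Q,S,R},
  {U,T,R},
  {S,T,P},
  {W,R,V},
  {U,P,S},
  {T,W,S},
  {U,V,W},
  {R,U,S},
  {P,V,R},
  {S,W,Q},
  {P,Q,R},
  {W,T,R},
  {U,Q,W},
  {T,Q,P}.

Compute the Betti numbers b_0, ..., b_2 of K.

b_0 = 1, b_1 = 2, b_2 = 1.

Take the total order P < Q < R < S < T < U < V < W on the vertex set. Then K (dimension 2) consists of the simplices:

  0-simplices (8): P, Q, R, S, T, U, V, W
  1-simplices (24): PQ, PR, PS, PT, PU, PV, QR, QS, QT, QU, QW, RS, RT, RU, RV, RW, ST, SU, SW, TU, TW, UV, UW, VW
  2-simplices (16): PQR, PQT, PRV, PST, PSU, PUV, QRS, QSW, QTU, QUW, RSU, RTU, RTW, RVW, STW, UVW

giving chain groups C_0 ≅ Z^8, C_1 ≅ Z^24, C_2 ≅ Z^16.

The boundary map ∂_1: C_1 → C_0 sends each edge [p,q] (with p < q) to q − p. For instance
  ∂PS = S − P.
As a 8×24 matrix over Z this has rank 7, with invariant factors (1,1,1,1,1,1,1).

Boundary ∂_2: C_2 → C_1 maps a triangle to the signed sum of its edges. For instance
  ∂QRS = RS − QS + QR,
  ∂RVW = VW − RW + RV.
The 24×16 boundary matrix has rank 15 and Smith normal form diag(1,1,1,1,1,1,1,1,1,1,1,1,1,1,1).

From H_k ≅ ker(∂_k) / im(∂_{k+1}) we obtain:

  H_0: rank C_0 − rank ∂_1 = 8 − 7 = 1, and the invariant factors of ∂_1 are all 1, so H_0 = Z.
  H_1: rank ker ∂_1 − rank ∂_2 = (24 − 7) − 15 = 2, and the invariant factors of ∂_2 are all 1, so H_1 = Z^2.
  H_2: rank ker ∂_2 − rank ∂_3 = (16 − 15) − 0 = 1, and there is no ∂_3, so H_2 = Z.

Hence the Betti numbers are b_0 = 1, b_1 = 2, b_2 = 1.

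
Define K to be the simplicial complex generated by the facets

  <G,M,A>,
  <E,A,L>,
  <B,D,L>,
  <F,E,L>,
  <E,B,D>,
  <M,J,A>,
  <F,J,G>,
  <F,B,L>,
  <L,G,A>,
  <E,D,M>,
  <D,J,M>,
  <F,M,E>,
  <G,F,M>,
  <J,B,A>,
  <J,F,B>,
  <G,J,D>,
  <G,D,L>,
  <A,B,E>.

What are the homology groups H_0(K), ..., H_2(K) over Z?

H_0 = Z,  H_1 = Z ⊕ Z/2,  H_2 = 0.

K has 9 vertices, 27 edges, 18 triangles.
rank ∂_0 = 0, rank ∂_1 = 8 ⇒ b_0 = 9 − 0 − 8 = 1; all invariant factors of ∂_1 are 1 so no torsion. So H_0 = Z.
rank ∂_1 = 8, rank ∂_2 = 18 ⇒ b_1 = 27 − 8 − 18 = 1; ∂_2 has invariant factor(s) [2] giving torsion. So H_1 = Z ⊕ Z/2.
rank ∂_2 = 18, rank ∂_3 = 0 ⇒ b_2 = 18 − 18 − 0 = 0. So H_2 = 0.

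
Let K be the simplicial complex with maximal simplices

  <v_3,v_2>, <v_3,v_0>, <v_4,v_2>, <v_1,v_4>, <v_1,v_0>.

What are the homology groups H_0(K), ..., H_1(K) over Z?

H_0 = Z,  H_1 = Z.

Take the total order v_0 < v_1 < v_2 < v_3 < v_4 on the vertex set. Then K (dimension 1) consists of the simplices:

  0-simplices (5): [v_0], [v_1], [v_2], [v_3], [v_4]
  1-simplices (5): [v_0,v_1], [v_0,v_3], [v_1,v_4], [v_2,v_3], [v_2,v_4]

giving chain groups C_0 ≅ Z^5, C_1 ≅ Z^5.

∂_1: C_1 → C_0 is given by ∂[p,q] = [q] − [p].
The resulting 5×5 matrix has rank 4, and its Smith normal form has invariant factors (1,1,1,1).

From H_k ≅ ker(∂_k) / im(∂_{k+1}) we obtain:

  H_0: rank C_0 − rank ∂_1 = 5 − 4 = 1, and the invariant factors of ∂_1 are all 1, so H_0 ≅ Z.
  H_1: rank ker ∂_1 − rank ∂_2 = (5 − 4) − 0 = 1, and there is no ∂_2, so H_1 ≅ Z.

As a check, the Euler characteristic is 5 − 5 = 0, which agrees with 1 − 1 = 0.
(K is a triangulation of the circle S^1.)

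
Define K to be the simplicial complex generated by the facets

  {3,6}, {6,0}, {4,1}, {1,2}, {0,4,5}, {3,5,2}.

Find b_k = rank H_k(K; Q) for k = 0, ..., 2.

b_0 = 1, b_1 = 2, b_2 = 0.

Fix the vertex order 0 < 1 < 2 < 3 < 4 < 5 < 6 and write every simplex with vertices in increasing order. Then dim K = 2 and the simplices of K are:

  0-simplices (7): [0], [1], [2], [3], [4], [5], [6]
  1-simplices (10): [0,4], [0,5], [0,6], [1,2], [1,4], [2,3], [2,5], [3,5], [3,6], [4,5]
  2-simplices (2): [0,4,5], [2,3,5]

Hence C_0 ≅ Z^7, C_1 ≅ Z^10, C_2 ≅ Z^2.

Boundary ∂_1: C_1 → C_0 is given by ∂[p,q] = [q] − [p]. For instance
  ∂[3,5] = [5] − [3].
The 7×10 boundary matrix has rank 6 and Smith normal form diag(1,1,1,1,1,1).

∂_2: C_2 → C_1 sends each 2-simplex [p,q,r] to [q,r] − [p,r] + [p,q]. For instance
  ∂[0,4,5] = [4,5] − [0,5] + [0,4],
  ∂[2,3,5] = [3,5] − [2,5] + [2,3].
The 10×2 boundary matrix has rank 2 and Smith normal form diag(1,1).

Computing H_k = (kernel of ∂_k) / (image of ∂_{k+1}):

  H_0: rank C_0 − rank ∂_1 = 7 − 6 = 1, and the invariant factors of ∂_1 are all 1, so H_0 ≅ Z.
  H_1: rank ker ∂_1 − rank ∂_2 = (10 − 6) − 2 = 2, and the invariant factors of ∂_2 are all 1, so H_1 ≅ Z^2.
  H_2: rank ker ∂_2 − rank ∂_3 = (2 − 2) − 0 = 0, and there is no ∂_3, so H_2 ≅ 0.

Hence the Betti numbers are b_0 = 1, b_1 = 2, b_2 = 0.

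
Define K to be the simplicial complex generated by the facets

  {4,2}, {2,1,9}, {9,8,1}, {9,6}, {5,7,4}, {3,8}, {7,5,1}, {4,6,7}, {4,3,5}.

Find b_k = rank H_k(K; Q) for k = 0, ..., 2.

Fix the vertex order 1 < 2 < 3 < 4 < 5 < 6 < 7 < 8 < 9 and write every simplex with vertices in increasing order. Then dim K = 2 and the simplices of K are:

  0-simplices (9): [1], [2], [3], [4], [5], [6], [7], [8], [9]
  1-simplices (17): [1,2], [1,5], [1,7], [1,8], [1,9], [2,4], [2,9], [3,4], [3,5], [3,8], [4,5], [4,6], [4,7], [5,7], [6,7], [6,9], [8,9]
  2-simplices (6): [1,2,9], [1,5,7], [1,8,9], [3,4,5], [4,5,7], [4,6,7]

Hence C_0 ≅ Z^9, C_1 ≅ Z^17, C_2 ≅ Z^6.

Boundary ∂_1: C_1 → C_0 maps an edge to its endpoints' difference, ∂[p,q] = q − p.
The resulting 9×17 matrix has rank 8, and its Smith normal form has invariant factors (1,1,1,1,1,1,1,1).

∂_2: C_2 → C_1 acts by ∂[p,q,r] = [q,r] − [p,r] + [p,q]. For instance
  ∂[4,5,7] = [5,7] − [4,7] + [4,5],
  ∂[3,4,5] = [4,5] − [3,5] + [3,4].
The resulting 17×6 matrix has rank 6, and its Smith normal form has invariant factors (1,1,1,1,1,1).

Now H_k = ker ∂_k / im ∂_{k+1}, so:

  H_0: rank C_0 − rank ∂_1 = 9 − 8 = 1, and the invariant factors of ∂_1 are all 1, so H_0 = Z.
  H_1: rank ker ∂_1 − rank ∂_2 = (17 − 8) − 6 = 3, and the invariant factors of ∂_2 are all 1, so H_1 = Z^3.
  H_2: rank ker ∂_2 − rank ∂_3 = (6 − 6) − 0 = 0, and there is no ∂_3, so H_2 = 0.

Hence the Betti numbers are b_0 = 1, b_1 = 3, b_2 = 0.

b_0 = 1, b_1 = 3, b_2 = 0.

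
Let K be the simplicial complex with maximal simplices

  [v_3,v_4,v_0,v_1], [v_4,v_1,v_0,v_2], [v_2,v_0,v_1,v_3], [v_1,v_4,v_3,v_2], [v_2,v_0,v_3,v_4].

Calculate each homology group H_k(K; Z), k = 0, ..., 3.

Order the vertices as v_0 < v_1 < v_2 < v_3 < v_4. Listing each simplex with vertices in this order, K has dimension 3 with simplices:

  0-simplices (5): [v_0], [v_1], [v_2], [v_3], [v_4]
  1-simplices (10): [v_0,v_1], [v_0,v_2], [v_0,v_3], [v_0,v_4], [v_1,v_2], [v_1,v_3], [v_1,v_4], [v_2,v_3], [v_2,v_4], [v_3,v_4]
  2-simplices (10): [v_0,v_1,v_2], [v_0,v_1,v_3], [v_0,v_1,v_4], [v_0,v_2,v_3], [v_0,v_2,v_4], [v_0,v_3,v_4], [v_1,v_2,v_3], [v_1,v_2,v_4], [v_1,v_3,v_4], [v_2,v_3,v_4]
  3-simplices (5): [v_0,v_1,v_2,v_3], [v_0,v_1,v_2,v_4], [v_0,v_1,v_3,v_4], [v_0,v_2,v_3,v_4], [v_1,v_2,v_3,v_4]

Hence C_0 ≅ Z^5, C_1 ≅ Z^10, C_2 ≅ Z^10, C_3 ≅ Z^5.

Boundary ∂_1: C_1 → C_0 maps an edge to its endpoints' difference, ∂[p,q] = q − p. For instance
  ∂[v_1,v_4] = [v_4] − [v_1].
This gives a 5×10 integer matrix of rank 4; reducing to Smith normal form yields diagonal entries (1,1,1,1).

∂_2: C_2 → C_1 sends each 2-simplex [p,q,r] to [q,r] − [p,r] + [p,q]. For instance
  ∂[v_1,v_2,v_4] = [v_2,v_4] − [v_1,v_4] + [v_1,v_2],
  ∂[v_0,v_3,v_4] = [v_3,v_4] − [v_0,v_4] + [v_0,v_3].
The resulting 10×10 matrix has rank 6, and its Smith normal form has invariant factors (1,1,1,1,1,1).

∂_3: C_3 → C_2 sends each 3-simplex σ to the alternating sum Σ_i (−1)^i (σ with its i-th vertex removed). For instance
  ∂[v_1,v_2,v_3,v_4] = [v_2,v_3,v_4] − [v_1,v_3,v_4] + [v_1,v_2,v_4] − [v_1,v_2,v_3],
  ∂[v_0,v_1,v_2,v_3] = [v_1,v_2,v_3] − [v_0,v_2,v_3] + [v_0,v_1,v_3] − [v_0,v_1,v_2].
As a 10×5 matrix over Z this has rank 4, with invariant factors (1,1,1,1).

From H_k ≅ ker(∂_k) / im(∂_{k+1}) we obtain:

  H_0: rank C_0 − rank ∂_1 = 5 − 4 = 1, and the invariant factors of ∂_1 are all 1, so H_0 = Z.
  H_1: rank ker ∂_1 − rank ∂_2 = (10 − 4) − 6 = 0, and the invariant factors of ∂_2 are all 1, so H_1 = 0.
  H_2: rank ker ∂_2 − rank ∂_3 = (10 − 6) − 4 = 0, and the invariant factors of ∂_3 are all 1, so H_2 = 0.
  H_3: rank ker ∂_3 − rank ∂_4 = (5 − 4) − 0 = 1, and there is no ∂_4, so H_3 = Z.

H_0 = Z,  H_1 = 0,  H_2 = 0,  H_3 = Z.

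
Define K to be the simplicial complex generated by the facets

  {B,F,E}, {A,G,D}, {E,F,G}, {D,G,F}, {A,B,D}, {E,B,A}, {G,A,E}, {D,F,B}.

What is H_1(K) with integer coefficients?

Fix the vertex order A < B < D < E < F < G and write every simplex with vertices in increasing order. Then dim K = 2 and the simplices of K are:

  0-simplices (6): A, B, D, E, F, G
  1-simplices (12): AB, AD, AE, AG, BD, BE, BF, DF, DG, EF, EG, FG
  2-simplices (8): ABD, ABE, ADG, AEG, BDF, BEF, DFG, EFG

giving chain groups C_0 ≅ Z^6, C_1 ≅ Z^12, C_2 ≅ Z^8.

Boundary ∂_1: C_1 → C_0 is given by ∂[p,q] = [q] − [p].
This gives a 6×12 integer matrix of rank 5; reducing to Smith normal form yields diagonal entries (1,1,1,1,1).

The boundary map ∂_2: C_2 → C_1 maps a triangle to the signed sum of its edges. For instance
  ∂EFG = FG − EG + EF,
  ∂ABD = BD − AD + AB.
As a 12×8 matrix over Z this has rank 7, with invariant factors (1,1,1,1,1,1,1).

Computing H_k = (kernel of ∂_k) / (image of ∂_{k+1}):

  H_1: rank ker ∂_1 − rank ∂_2 = (12 − 5) − 7 = 0, and the invariant factors of ∂_2 are all 1, so H_1 = 0.

(K is a triangulation of the 2-sphere S^2.)

H_1 ≅ 0.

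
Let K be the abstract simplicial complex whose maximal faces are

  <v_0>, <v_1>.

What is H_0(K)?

Fix the vertex order v_0 < v_1 and write every simplex with vertices in increasing order. Then dim K = 0 and the simplices of K are:

  0-simplices (2): [v_0], [v_1]

giving chain groups C_0 ≅ Z^2.

From H_k ≅ ker(∂_k) / im(∂_{k+1}) we obtain:

  H_0: rank C_0 − rank ∂_1 = 2 − 0 = 2, and there is no ∂_1, so H_0 = Z^2.

H_0 ≅ Z^2.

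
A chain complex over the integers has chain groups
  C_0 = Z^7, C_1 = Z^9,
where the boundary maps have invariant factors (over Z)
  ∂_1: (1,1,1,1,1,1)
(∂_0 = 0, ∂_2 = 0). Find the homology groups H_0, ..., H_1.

H_0 = Z,  H_1 = Z^3.

H_0: b_0 = 7 − 0 − 6 = 1; torsion from ∂_1 factors > 1: none. So H_0 = Z.
H_1: b_1 = 9 − 6 − 0 = 3; torsion from ∂_2 factors > 1: none. So H_1 = Z^3.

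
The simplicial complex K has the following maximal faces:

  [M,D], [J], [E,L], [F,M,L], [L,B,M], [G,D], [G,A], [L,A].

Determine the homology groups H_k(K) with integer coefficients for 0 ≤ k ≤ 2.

H_0 ≅ Z^2,  H_1 ≅ Z,  H_2 = 0.

Fix the vertex order A < B < D < E < F < G < J < L < M and write every simplex with vertices in increasing order. Then dim K = 2 and the simplices of K are:

  0-simplices (9): A, B, D, E, F, G, J, L, M
  1-simplices (10): AG, AL, BL, BM, DG, DM, EL, FL, FM, LM
  2-simplices (2): BLM, FLM

so the chain groups are C_0 ≅ Z^9, C_1 ≅ Z^10, C_2 ≅ Z^2.

The boundary map ∂_1: C_1 → C_0 maps an edge to its endpoints' difference, ∂[p,q] = q − p.
The 9×10 boundary matrix has rank 7 and Smith normal form diag(1,1,1,1,1,1,1).

∂_2: C_2 → C_1 sends each 2-simplex [p,q,r] to [q,r] − [p,r] + [p,q]. For instance
  ∂BLM = LM − BM + BL,
  ∂FLM = LM − FM + FL.
The resulting 10×2 matrix has rank 2, and its Smith normal form has invariant factors (1,1).

Computing H_k = (kernel of ∂_k) / (image of ∂_{k+1}):

  H_0: rank C_0 − rank ∂_1 = 9 − 7 = 2, and the invariant factors of ∂_1 are all 1, so H_0 ≅ Z^2.
  H_1: rank ker ∂_1 − rank ∂_2 = (10 − 7) − 2 = 1, and the invariant factors of ∂_2 are all 1, so H_1 ≅ Z.
  H_2: rank ker ∂_2 − rank ∂_3 = (2 − 2) − 0 = 0, and there is no ∂_3, so H_2 ≅ 0.

As a check, the Euler characteristic is 9 − 10 + 2 = 1, which agrees with 2 − 1 + 0 = 1.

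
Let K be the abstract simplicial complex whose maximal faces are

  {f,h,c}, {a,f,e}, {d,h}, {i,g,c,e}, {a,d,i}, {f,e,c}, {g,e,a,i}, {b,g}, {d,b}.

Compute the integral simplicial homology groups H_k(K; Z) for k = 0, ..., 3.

Fix the vertex order a < b < c < d < e < f < g < h < i and write every simplex with vertices in increasing order. Then dim K = 3 and the simplices of K are:

  0-simplices (9): a, b, c, d, e, f, g, h, i
  1-simplices (19): ad, ae, af, ag, ai, bd, bg, ce, cf, cg, ch, ci, dh, di, ef, eg, ei, fh, gi
  2-simplices (11): adi, aef, aeg, aei, agi, cef, ceg, cei, cfh, cgi, egi
  3-simplices (2): aegi, cegi

giving chain groups C_0 ≅ Z^9, C_1 ≅ Z^19, C_2 ≅ Z^11, C_3 ≅ Z^2.

Boundary ∂_1: C_1 → C_0 sends each edge [p,q] (with p < q) to q − p. For instance
  ∂ag = g − a.
As a 9×19 matrix over Z this has rank 8, with invariant factors (1,1,1,1,1,1,1,1).

∂_2: C_2 → C_1 sends each 2-simplex [p,q,r] to [q,r] − [p,r] + [p,q]. For instance
  ∂agi = gi − ai + ag,
  ∂cgi = gi − ci + cg.
This gives a 19×11 integer matrix of rank 9; reducing to Smith normal form yields diagonal entries (1,1,1,1,1,1,1,1,1).

∂_3: C_3 → C_2 sends each 3-simplex σ to the alternating sum Σ_i (−1)^i (σ with its i-th vertex removed). For instance
  ∂aegi = egi − agi + aei − aeg,
  ∂cegi = egi − cgi + cei − ceg.
As a 11×2 matrix over Z this has rank 2, with invariant factors (1,1).

Computing H_k = (kernel of ∂_k) / (image of ∂_{k+1}):

  H_0: rank C_0 − rank ∂_1 = 9 − 8 = 1, and the invariant factors of ∂_1 are all 1, so H_0 ≅ Z.
  H_1: rank ker ∂_1 − rank ∂_2 = (19 − 8) − 9 = 2, and the invariant factors of ∂_2 are all 1, so H_1 ≅ Z^2.
  H_2: rank ker ∂_2 − rank ∂_3 = (11 − 9) − 2 = 0, and the invariant factors of ∂_3 are all 1, so H_2 ≅ 0.
  H_3: rank ker ∂_3 − rank ∂_4 = (2 − 2) − 0 = 0, and there is no ∂_4, so H_3 ≅ 0.

H_0 = Z,  H_1 = Z^2,  H_2 = 0,  H_3 = 0.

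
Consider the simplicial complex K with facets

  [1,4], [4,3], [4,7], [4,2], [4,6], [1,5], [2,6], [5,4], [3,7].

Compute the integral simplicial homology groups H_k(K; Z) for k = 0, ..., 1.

Order the vertices as 1 < 2 < 3 < 4 < 5 < 6 < 7. Listing each simplex with vertices in this order, K has dimension 1 with simplices:

  0-simplices (7): [1], [2], [3], [4], [5], [6], [7]
  1-simplices (9): [1,4], [1,5], [2,4], [2,6], [3,4], [3,7], [4,5], [4,6], [4,7]

giving chain groups C_0 ≅ Z^7, C_1 ≅ Z^9.

The boundary map ∂_1: C_1 → C_0 is given by ∂[p,q] = [q] − [p].
As a 7×9 matrix over Z this has rank 6, with invariant factors (1,1,1,1,1,1).

Now H_k = ker ∂_k / im ∂_{k+1}, so:

  H_0: rank C_0 − rank ∂_1 = 7 − 6 = 1, and the invariant factors of ∂_1 are all 1, so H_0 = Z.
  H_1: rank ker ∂_1 − rank ∂_2 = (9 − 6) − 0 = 3, and there is no ∂_2, so H_1 = Z^3.

(K is a triangulation of a wedge of 3 circles.)

H_0 = Z,  H_1 = Z^3.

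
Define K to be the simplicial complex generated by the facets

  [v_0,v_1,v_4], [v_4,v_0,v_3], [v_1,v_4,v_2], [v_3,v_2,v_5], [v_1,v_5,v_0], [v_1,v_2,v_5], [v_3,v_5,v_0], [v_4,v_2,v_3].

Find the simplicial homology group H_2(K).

H_2 = Z.

Fix the vertex order v_0 < v_1 < v_2 < v_3 < v_4 < v_5 and write every simplex with vertices in increasing order. Then dim K = 2 and the simplices of K are:

  0-simplices (6): [v_0], [v_1], [v_2], [v_3], [v_4], [v_5]
  1-simplices (12): [v_0,v_1], [v_0,v_3], [v_0,v_4], [v_0,v_5], [v_1,v_2], [v_1,v_4], [v_1,v_5], [v_2,v_3], [v_2,v_4], [v_2,v_5], [v_3,v_4], [v_3,v_5]
  2-simplices (8): [v_0,v_1,v_4], [v_0,v_1,v_5], [v_0,v_3,v_4], [v_0,v_3,v_5], [v_1,v_2,v_4], [v_1,v_2,v_5], [v_2,v_3,v_4], [v_2,v_3,v_5]

Hence C_0 ≅ Z^6, C_1 ≅ Z^12, C_2 ≅ Z^8.

The boundary map ∂_1: C_1 → C_0 maps an edge to its endpoints' difference, ∂[p,q] = q − p. For instance
  ∂[v_1,v_4] = [v_4] − [v_1].
As a 6×12 matrix over Z this has rank 5, with invariant factors (1,1,1,1,1).

∂_2: C_2 → C_1 maps a triangle to the signed sum of its edges. For instance
  ∂[v_2,v_3,v_5] = [v_3,v_5] − [v_2,v_5] + [v_2,v_3],
  ∂[v_2,v_3,v_4] = [v_3,v_4] − [v_2,v_4] + [v_2,v_3].
As a 12×8 matrix over Z this has rank 7, with invariant factors (1,1,1,1,1,1,1).

Now H_k = ker ∂_k / im ∂_{k+1}, so:

  H_2: rank ker ∂_2 − rank ∂_3 = (8 − 7) − 0 = 1, and there is no ∂_3, so H_2 ≅ Z.

(K is a triangulation of the 2-sphere S^2.)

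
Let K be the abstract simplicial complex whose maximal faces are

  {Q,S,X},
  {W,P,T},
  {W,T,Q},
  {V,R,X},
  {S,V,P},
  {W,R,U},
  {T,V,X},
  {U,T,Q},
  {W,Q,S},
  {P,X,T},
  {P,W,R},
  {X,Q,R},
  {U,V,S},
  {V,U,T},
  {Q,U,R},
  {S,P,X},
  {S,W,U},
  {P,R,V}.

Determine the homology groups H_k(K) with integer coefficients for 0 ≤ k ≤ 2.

Order the vertices as P < Q < R < S < T < U < V < W < X. Listing each simplex with vertices in this order, K has dimension 2 with simplices:

  0-simplices (9): P, Q, R, S, T, U, V, W, X
  1-simplices (27): PR, PS, PT, PV, PW, PX, QR, QS, QT, QU, QW, QX, RU, RV, RW, RX, SU, SV, SW, SX, TU, TV, TW, TX, UV, UW, VX
  2-simplices (18): PRV, PRW, PSV, PSX, PTW, PTX, QRU, QRX, QSW, QSX, QTU, QTW, RUW, RVX, SUV, SUW, TUV, TVX

so the chain groups are C_0 ≅ Z^9, C_1 ≅ Z^27, C_2 ≅ Z^18.

Boundary ∂_1: C_1 → C_0 maps an edge to its endpoints' difference, ∂[p,q] = q − p. For instance
  ∂QR = R − Q.
The resulting 9×27 matrix has rank 8, and its Smith normal form has invariant factors (1,1,1,1,1,1,1,1).

The boundary map ∂_2: C_2 → C_1 maps a triangle to the signed sum of its edges. For instance
  ∂TVX = VX − TX + TV,
  ∂QRU = RU − QU + QR.
The 27×18 boundary matrix has rank 18 and Smith normal form diag(1,1,1,1,1,1,1,1,1,1,1,1,1,1,1,1,1,2).

Reading off H_k = ker ∂_k / im ∂_{k+1}:

  H_0: rank C_0 − rank ∂_1 = 9 − 8 = 1, and the invariant factors of ∂_1 are all 1, so H_0 ≅ Z.
  H_1: rank ker ∂_1 − rank ∂_2 = (27 − 8) − 18 = 1, and ∂_2 has invariant factor 2 > 1, so H_1 ≅ Z ⊕ Z/2Z.
  H_2: rank ker ∂_2 − rank ∂_3 = (18 − 18) − 0 = 0, and there is no ∂_3, so H_2 ≅ 0.

As a check, the Euler characteristic is 9 − 27 + 18 = 0, which agrees with 1 − 1 + 0 = 0.

H_0 = Z,  H_1 = Z ⊕ Z/2Z,  H_2 = 0.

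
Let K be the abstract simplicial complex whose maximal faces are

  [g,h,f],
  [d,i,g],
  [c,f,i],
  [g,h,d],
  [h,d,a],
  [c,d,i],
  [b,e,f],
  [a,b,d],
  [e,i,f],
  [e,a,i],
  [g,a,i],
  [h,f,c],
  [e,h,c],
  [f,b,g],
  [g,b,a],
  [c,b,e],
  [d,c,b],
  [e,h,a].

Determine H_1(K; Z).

K has 9 vertices, 27 edges, 18 triangles.
rank ∂_1 = 8, rank ∂_2 = 18 ⇒ b_1 = 27 − 8 − 18 = 1; ∂_2 has invariant factor(s) [2] giving torsion. So H_1 = Z ⊕ Z_2.

H_1 ≅ Z ⊕ Z_2.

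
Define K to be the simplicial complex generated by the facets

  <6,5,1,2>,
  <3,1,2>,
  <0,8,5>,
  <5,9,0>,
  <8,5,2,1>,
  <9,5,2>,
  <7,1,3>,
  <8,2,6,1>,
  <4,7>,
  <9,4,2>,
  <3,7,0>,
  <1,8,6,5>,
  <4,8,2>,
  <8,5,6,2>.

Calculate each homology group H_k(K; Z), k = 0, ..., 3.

K has 10 vertices, 25 edges, 18 triangles, 5 3-simplices.
rank ∂_0 = 0, rank ∂_1 = 9 ⇒ b_0 = 10 − 0 − 9 = 1; all invariant factors of ∂_1 are 1 so no torsion. So H_0 = Z.
rank ∂_1 = 9, rank ∂_2 = 14 ⇒ b_1 = 25 − 9 − 14 = 2; all invariant factors of ∂_2 are 1 so no torsion. So H_1 = Z^2.
rank ∂_2 = 14, rank ∂_3 = 4 ⇒ b_2 = 18 − 14 − 4 = 0; all invariant factors of ∂_3 are 1 so no torsion. So H_2 = 0.
rank ∂_3 = 4, rank ∂_4 = 0 ⇒ b_3 = 5 − 4 − 0 = 1. So H_3 = Z.

H_0 ≅ Z,  H_1 ≅ Z^2,  H_2 = 0,  H_3 ≅ Z.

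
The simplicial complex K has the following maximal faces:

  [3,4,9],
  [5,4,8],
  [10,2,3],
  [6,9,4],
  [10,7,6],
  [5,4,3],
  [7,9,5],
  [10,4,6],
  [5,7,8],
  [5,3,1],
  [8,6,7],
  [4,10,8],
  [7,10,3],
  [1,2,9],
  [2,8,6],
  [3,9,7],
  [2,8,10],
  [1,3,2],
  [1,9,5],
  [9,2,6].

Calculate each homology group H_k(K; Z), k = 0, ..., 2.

H_0 = Z,  H_1 = Z ⊕ Z_2,  H_2 = 0.

Take the total order 1 < 2 < 3 < 4 < 5 < 6 < 7 < 8 < 9 < 10 on the vertex set. Then K (dimension 2) consists of the simplices:

  0-simplices (10): [1], [2], [3], [4], [5], [6], [7], [8], [9], [10]
  1-simplices (30): (30 of them)
  2-simplices (20): (20 of them)

Hence C_0 ≅ Z^10, C_1 ≅ Z^30, C_2 ≅ Z^20.

∂_1: C_1 → C_0 sends each edge [p,q] (with p < q) to q − p. For instance
  ∂[1,5] = [5] − [1].
The resulting 10×30 matrix has rank 9, and its Smith normal form has invariant factors (1,1,1,1,1,1,1,1,1).

Boundary ∂_2: C_2 → C_1 maps a triangle to the signed sum of its edges. For instance
  ∂[1,2,9] = [2,9] − [1,9] + [1,2],
  ∂[4,8,10] = [8,10] − [4,10] + [4,8].
This gives a 30×20 integer matrix of rank 20; reducing to Smith normal form yields diagonal entries (1,1,1,1,1,1,1,1,1,1,1,1,1,1,1,1,1,1,1,2).

Now H_k = ker ∂_k / im ∂_{k+1}, so:

  H_0: rank C_0 − rank ∂_1 = 10 − 9 = 1, and the invariant factors of ∂_1 are all 1, so H_0 = Z.
  H_1: rank ker ∂_1 − rank ∂_2 = (30 − 9) − 20 = 1, and ∂_2 has invariant factor 2 > 1, so H_1 = Z ⊕ Z_2.
  H_2: rank ker ∂_2 − rank ∂_3 = (20 − 20) − 0 = 0, and there is no ∂_3, so H_2 = 0.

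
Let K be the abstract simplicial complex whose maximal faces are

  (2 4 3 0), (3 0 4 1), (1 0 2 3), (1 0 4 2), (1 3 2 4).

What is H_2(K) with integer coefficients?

K has 5 vertices, 10 edges, 10 triangles, 5 3-simplices.
rank ∂_2 = 6, rank ∂_3 = 4 ⇒ b_2 = 10 − 6 − 4 = 0; all invariant factors of ∂_3 are 1 so no torsion. So H_2 ≅ 0.

H_2 ≅ 0.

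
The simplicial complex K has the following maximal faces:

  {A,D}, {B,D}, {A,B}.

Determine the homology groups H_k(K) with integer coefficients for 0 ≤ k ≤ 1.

H_0 = Z,  H_1 = Z.

Take the total order A < B < D on the vertex set. Then K (dimension 1) consists of the simplices:

  0-simplices (3): A, B, D
  1-simplices (3): AB, AD, BD

giving chain groups C_0 ≅ Z^3, C_1 ≅ Z^3.

∂_1: C_1 → C_0 sends each edge [p,q] (with p < q) to q − p.
The resulting 3×3 matrix has rank 2, and its Smith normal form has invariant factors (1,1).

From H_k ≅ ker(∂_k) / im(∂_{k+1}) we obtain:

  H_0: rank C_0 − rank ∂_1 = 3 − 2 = 1, and the invariant factors of ∂_1 are all 1, so H_0 ≅ Z.
  H_1: rank ker ∂_1 − rank ∂_2 = (3 − 2) − 0 = 1, and there is no ∂_2, so H_1 ≅ Z.

As a check, the Euler characteristic is 3 − 3 = 0, which agrees with 1 − 1 = 0.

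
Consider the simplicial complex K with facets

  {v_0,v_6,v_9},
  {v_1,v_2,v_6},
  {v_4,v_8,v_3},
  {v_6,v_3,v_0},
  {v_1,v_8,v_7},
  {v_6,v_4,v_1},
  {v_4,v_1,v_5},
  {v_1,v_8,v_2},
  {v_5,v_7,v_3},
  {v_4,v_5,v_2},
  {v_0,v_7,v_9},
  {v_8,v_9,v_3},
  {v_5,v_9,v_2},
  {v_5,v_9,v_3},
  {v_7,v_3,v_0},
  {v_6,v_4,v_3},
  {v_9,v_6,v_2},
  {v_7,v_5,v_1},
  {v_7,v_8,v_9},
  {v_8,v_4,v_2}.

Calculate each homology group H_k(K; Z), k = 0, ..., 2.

We work with the vertex ordering v_0 < v_1 < v_2 < v_3 < v_4 < v_5 < v_6 < v_7 < v_8 < v_9. The simplices of K, each written with vertices in increasing order, are:

  0-simplices (10): [v_0], [v_1], [v_2], [v_3], [v_4], [v_5], [v_6], [v_7], [v_8], [v_9]
  1-simplices (30): (30 of them)
  2-simplices (20): (20 of them)

Hence C_0 ≅ Z^10, C_1 ≅ Z^30, C_2 ≅ Z^20.

Boundary ∂_1: C_1 → C_0 sends each edge [p,q] (with p < q) to q − p. For instance
  ∂[v_5,v_7] = [v_7] − [v_5].
The resulting 10×30 matrix has rank 9, and its Smith normal form has invariant factors (1,1,1,1,1,1,1,1,1).

∂_2: C_2 → C_1 acts by ∂[p,q,r] = [q,r] − [p,r] + [p,q]. For instance
  ∂[v_2,v_4,v_8] = [v_4,v_8] − [v_2,v_8] + [v_2,v_4],
  ∂[v_3,v_5,v_9] = [v_5,v_9] − [v_3,v_9] + [v_3,v_5].
The 30×20 boundary matrix has rank 20 and Smith normal form diag(1,1,1,1,1,1,1,1,1,1,1,1,1,1,1,1,1,1,1,2).

Reading off H_k = ker ∂_k / im ∂_{k+1}:

  H_0: rank C_0 − rank ∂_1 = 10 − 9 = 1, and the invariant factors of ∂_1 are all 1, so H_0 = Z.
  H_1: rank ker ∂_1 − rank ∂_2 = (30 − 9) − 20 = 1, and ∂_2 has invariant factor 2 > 1, so H_1 = Z ⊕ Z/2.
  H_2: rank ker ∂_2 − rank ∂_3 = (20 − 20) − 0 = 0, and there is no ∂_3, so H_2 = 0.

(K is a triangulation of the Klein bottle.)

H_0 = Z,  H_1 = Z ⊕ Z/2,  H_2 = 0.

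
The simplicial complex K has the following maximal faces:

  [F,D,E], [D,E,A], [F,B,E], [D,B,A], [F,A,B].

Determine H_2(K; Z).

Fix the vertex order A < B < D < E < F and write every simplex with vertices in increasing order. Then dim K = 2 and the simplices of K are:

  0-simplices (5): A, B, D, E, F
  1-simplices (10): AB, AD, AE, AF, BD, BE, BF, DE, DF, EF
  2-simplices (5): ABD, ABF, ADE, BEF, DEF

Hence C_0 ≅ Z^5, C_1 ≅ Z^10, C_2 ≅ Z^5.

The boundary map ∂_1: C_1 → C_0 sends each edge [p,q] (with p < q) to q − p. For instance
  ∂BF = F − B.
The 5×10 boundary matrix has rank 4 and Smith normal form diag(1,1,1,1).

∂_2: C_2 → C_1 acts by ∂[p,q,r] = [q,r] − [p,r] + [p,q]. For instance
  ∂ABF = BF − AF + AB,
  ∂ABD = BD − AD + AB.
The 10×5 boundary matrix has rank 5 and Smith normal form diag(1,1,1,1,1).

From H_k ≅ ker(∂_k) / im(∂_{k+1}) we obtain:

  H_2: rank ker ∂_2 − rank ∂_3 = (5 − 5) − 0 = 0, and there is no ∂_3, so H_2 = 0.

H_2 ≅ 0.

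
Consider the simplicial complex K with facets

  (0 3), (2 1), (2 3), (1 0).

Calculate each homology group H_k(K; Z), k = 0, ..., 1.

H_0 ≅ Z,  H_1 ≅ Z.

Order the vertices as 0 < 1 < 2 < 3. Listing each simplex with vertices in this order, K has dimension 1 with simplices:

  0-simplices (4): [0], [1], [2], [3]
  1-simplices (4): [0,1], [0,3], [1,2], [2,3]

Hence C_0 ≅ Z^4, C_1 ≅ Z^4.

∂_1: C_1 → C_0 sends each edge [p,q] (with p < q) to q − p. For instance
  ∂[0,3] = [3] − [0].
This gives a 4×4 integer matrix of rank 3; reducing to Smith normal form yields diagonal entries (1,1,1).

Computing H_k = (kernel of ∂_k) / (image of ∂_{k+1}):

  H_0: rank C_0 − rank ∂_1 = 4 − 3 = 1, and the invariant factors of ∂_1 are all 1, so H_0 ≅ Z.
  H_1: rank ker ∂_1 − rank ∂_2 = (4 − 3) − 0 = 1, and there is no ∂_2, so H_1 ≅ Z.

As a check, the Euler characteristic is 4 − 4 = 0, which agrees with 1 − 1 = 0.
(K is a triangulation of the circle S^1.)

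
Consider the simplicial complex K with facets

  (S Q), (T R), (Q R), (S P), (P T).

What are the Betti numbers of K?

We work with the vertex ordering P < Q < R < S < T. The simplices of K, each written with vertices in increasing order, are:

  0-simplices (5): P, Q, R, S, T
  1-simplices (5): PS, PT, QR, QS, RT

so the chain groups are C_0 ≅ Z^5, C_1 ≅ Z^5.

Boundary ∂_1: C_1 → C_0 is given by ∂[p,q] = [q] − [p].
The resulting 5×5 matrix has rank 4, and its Smith normal form has invariant factors (1,1,1,1).

Computing H_k = (kernel of ∂_k) / (image of ∂_{k+1}):

  H_0: rank C_0 − rank ∂_1 = 5 − 4 = 1, and the invariant factors of ∂_1 are all 1, so H_0 = Z.
  H_1: rank ker ∂_1 − rank ∂_2 = (5 − 4) − 0 = 1, and there is no ∂_2, so H_1 = Z.

(K is a triangulation of the circle S^1.)

Hence the Betti numbers are b_0 = 1, b_1 = 1.

b_0 = 1, b_1 = 1.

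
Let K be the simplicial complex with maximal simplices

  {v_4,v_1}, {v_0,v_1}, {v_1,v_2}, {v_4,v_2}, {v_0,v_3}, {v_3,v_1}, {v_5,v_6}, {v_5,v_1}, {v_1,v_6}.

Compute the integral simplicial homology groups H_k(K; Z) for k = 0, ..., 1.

H_0 ≅ Z,  H_1 ≅ Z^3.

Take the total order v_0 < v_1 < v_2 < v_3 < v_4 < v_5 < v_6 on the vertex set. Then K (dimension 1) consists of the simplices:

  0-simplices (7): [v_0], [v_1], [v_2], [v_3], [v_4], [v_5], [v_6]
  1-simplices (9): [v_0,v_1], [v_0,v_3], [v_1,v_2], [v_1,v_3], [v_1,v_4], [v_1,v_5], [v_1,v_6], [v_2,v_4], [v_5,v_6]

Hence C_0 ≅ Z^7, C_1 ≅ Z^9.

Boundary ∂_1: C_1 → C_0 maps an edge to its endpoints' difference, ∂[p,q] = q − p.
This gives a 7×9 integer matrix of rank 6; reducing to Smith normal form yields diagonal entries (1,1,1,1,1,1).

Now H_k = ker ∂_k / im ∂_{k+1}, so:

  H_0: rank C_0 − rank ∂_1 = 7 − 6 = 1, and the invariant factors of ∂_1 are all 1, so H_0 = Z.
  H_1: rank ker ∂_1 − rank ∂_2 = (9 − 6) − 0 = 3, and there is no ∂_2, so H_1 = Z^3.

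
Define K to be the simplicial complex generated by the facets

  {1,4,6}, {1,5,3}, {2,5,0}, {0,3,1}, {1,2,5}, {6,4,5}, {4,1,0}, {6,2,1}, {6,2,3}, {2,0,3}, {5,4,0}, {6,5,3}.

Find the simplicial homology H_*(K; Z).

H_0 ≅ Z,  H_1 ≅ Z/2,  H_2 = 0.

Fix the vertex order 0 < 1 < 2 < 3 < 4 < 5 < 6 and write every simplex with vertices in increasing order. Then dim K = 2 and the simplices of K are:

  0-simplices (7): [0], [1], [2], [3], [4], [5], [6]
  1-simplices (18): [0,1], [0,2], [0,3], [0,4], [0,5], [1,2], [1,3], [1,4], [1,5], [1,6], [2,3], [2,5], [2,6], [3,5], [3,6], [4,5], [4,6], [5,6]
  2-simplices (12): [0,1,3], [0,1,4], [0,2,3], [0,2,5], [0,4,5], [1,2,5], [1,2,6], [1,3,5], [1,4,6], [2,3,6], [3,5,6], [4,5,6]

giving chain groups C_0 ≅ Z^7, C_1 ≅ Z^18, C_2 ≅ Z^12.

Boundary ∂_1: C_1 → C_0 sends each edge [p,q] (with p < q) to q − p. For instance
  ∂[0,4] = [4] − [0].
This gives a 7×18 integer matrix of rank 6; reducing to Smith normal form yields diagonal entries (1,1,1,1,1,1).

∂_2: C_2 → C_1 sends each 2-simplex [p,q,r] to [q,r] − [p,r] + [p,q]. For instance
  ∂[4,5,6] = [5,6] − [4,6] + [4,5],
  ∂[3,5,6] = [5,6] − [3,6] + [3,5].
As a 18×12 matrix over Z this has rank 12, with invariant factors (1,1,1,1,1,1,1,1,1,1,1,2).

Reading off H_k = ker ∂_k / im ∂_{k+1}:

  H_0: rank C_0 − rank ∂_1 = 7 − 6 = 1, and the invariant factors of ∂_1 are all 1, so H_0 = Z.
  H_1: rank ker ∂_1 − rank ∂_2 = (18 − 6) − 12 = 0, and ∂_2 has invariant factor 2 > 1, so H_1 = Z/2.
  H_2: rank ker ∂_2 − rank ∂_3 = (12 − 12) − 0 = 0, and there is no ∂_3, so H_2 = 0.

As a check, the Euler characteristic is 7 − 18 + 12 = 1, which agrees with 1 − 0 + 0 = 1.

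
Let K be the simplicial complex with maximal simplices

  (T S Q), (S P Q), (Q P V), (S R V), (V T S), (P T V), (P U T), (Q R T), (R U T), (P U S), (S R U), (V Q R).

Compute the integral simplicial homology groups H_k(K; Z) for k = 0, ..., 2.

H_0 ≅ Z,  H_1 ≅ Z/2Z,  H_2 = 0.

Take the total order P < Q < R < S < T < U < V on the vertex set. Then K (dimension 2) consists of the simplices:

  0-simplices (7): P, Q, R, S, T, U, V
  1-simplices (18): PQ, PS, PT, PU, PV, QR, QS, QT, QV, RS, RT, RU, RV, ST, SU, SV, TU, TV
  2-simplices (12): PQS, PQV, PSU, PTU, PTV, QRT, QRV, QST, RSU, RSV, RTU, STV

giving chain groups C_0 ≅ Z^7, C_1 ≅ Z^18, C_2 ≅ Z^12.

∂_1: C_1 → C_0 is given by ∂[p,q] = [q] − [p].
As a 7×18 matrix over Z this has rank 6, with invariant factors (1,1,1,1,1,1).

The boundary map ∂_2: C_2 → C_1 maps a triangle to the signed sum of its edges. For instance
  ∂PTU = TU − PU + PT,
  ∂PQS = QS − PS + PQ.
As a 18×12 matrix over Z this has rank 12, with invariant factors (1,1,1,1,1,1,1,1,1,1,1,2).

Reading off H_k = ker ∂_k / im ∂_{k+1}:

  H_0: rank C_0 − rank ∂_1 = 7 − 6 = 1, and the invariant factors of ∂_1 are all 1, so H_0 ≅ Z.
  H_1: rank ker ∂_1 − rank ∂_2 = (18 − 6) − 12 = 0, and ∂_2 has invariant factor 2 > 1, so H_1 ≅ Z/2Z.
  H_2: rank ker ∂_2 − rank ∂_3 = (12 − 12) − 0 = 0, and there is no ∂_3, so H_2 ≅ 0.

As a check, the Euler characteristic is 7 − 18 + 12 = 1, which agrees with 1 − 0 + 0 = 1.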